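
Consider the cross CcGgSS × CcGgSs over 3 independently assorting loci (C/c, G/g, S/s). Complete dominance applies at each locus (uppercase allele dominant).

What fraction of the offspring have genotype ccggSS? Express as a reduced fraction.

CcGgSS gametes: CGS×2, CgS×2, cGS×2, cgS×2
CcGgSs gametes: CGS×1, CGs×1, CgS×1, Cgs×1, cGS×1, cGs×1, cgS×1, cgs×1
CcGgSS×CcGgSs grid (8·8=64): CCGGSS=2 CCGGSs=2 CCGgSS=4 CCGgSs=4 CCggSS=2 CCggSs=2 CcGGSS=4 CcGGSs=4 CcGgSS=8 CcGgSs=8 CcggSS=4 CcggSs=4 ccGGSS=2 ccGGSs=2 ccGgSS=4 ccGgSs=4 ccggSS=2 ccggSs=2
ccggSS hits 2/64; gcd=2; 2÷2/64÷2 = 1/32

P(ccggSS) = 1/32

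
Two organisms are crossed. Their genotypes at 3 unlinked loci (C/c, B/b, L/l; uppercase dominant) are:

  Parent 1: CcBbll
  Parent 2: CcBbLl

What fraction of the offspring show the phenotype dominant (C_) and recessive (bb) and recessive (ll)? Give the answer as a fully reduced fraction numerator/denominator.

P(C_ bb ll) = 3/32

CcBbll gametes: CBl×2, Cbl×2, cBl×2, cbl×2
CcBbLl gametes: CBL×1, CBl×1, CbL×1, Cbl×1, cBL×1, cBl×1, cbL×1, cbl×1
CcBbll×CcBbLl grid (8·8=64): CCBBLl=2 CCBBll=2 CCBbLl=4 CCBbll=4 CCbbLl=2 CCbbll=2 CcBBLl=4 CcBBll=4 CcBbLl=8 CcBbll=8 CcbbLl=4 Ccbbll=4 ccBBLl=2 ccBBll=2 ccBbLl=4 ccBbll=4 ccbbLl=2 ccbbll=2
C_ bb ll hits 6/64; gcd=2; 6÷2/64÷2 = 3/32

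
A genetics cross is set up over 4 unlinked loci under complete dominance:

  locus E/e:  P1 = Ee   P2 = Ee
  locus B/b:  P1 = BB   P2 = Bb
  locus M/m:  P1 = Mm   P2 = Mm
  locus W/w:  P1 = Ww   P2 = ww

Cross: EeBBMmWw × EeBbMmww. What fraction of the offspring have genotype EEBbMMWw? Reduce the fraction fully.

P(EEBbMMWw) = 1/64

EeBBMmWw gametes: EBMW×2, EBMw×2, EBmW×2, EBmw×2, eBMW×2, eBMw×2, eBmW×2, eBmw×2
EeBbMmww gametes: EBMw×2, EBmw×2, EbMw×2, Ebmw×2, eBMw×2, eBmw×2, ebMw×2, ebmw×2
EeBBMmWw×EeBbMmww grid (16·16=256): EEBBMMWw=4 EEBBMMww=4 EEBBMmWw=8 EEBBMmww=8 EEBBmmWw=4 EEBBmmww=4 EEBbMMWw=4 EEBbMMww=4 EEBbMmWw=8 EEBbMmww=8 EEBbmmWw=4 EEBbmmww=4 EeBBMMWw=8 EeBBMMww=8 EeBBMmWw=16 EeBBMmww=16 EeBBmmWw=8 EeBBmmww=8 EeBbMMWw=8 EeBbMMww=8 EeBbMmWw=16 EeBbMmww=16 EeBbmmWw=8 EeBbmmww=8 eeBBMMWw=4 eeBBMMww=4 eeBBMmWw=8 eeBBMmww=8 eeBBmmWw=4 eeBBmmww=4 eeBbMMWw=4 eeBbMMww=4 eeBbMmWw=8 eeBbMmww=8 eeBbmmWw=4 eeBbmmww=4
EEBbMMWw hits 4/256; gcd=4; 4÷4/256÷4 = 1/64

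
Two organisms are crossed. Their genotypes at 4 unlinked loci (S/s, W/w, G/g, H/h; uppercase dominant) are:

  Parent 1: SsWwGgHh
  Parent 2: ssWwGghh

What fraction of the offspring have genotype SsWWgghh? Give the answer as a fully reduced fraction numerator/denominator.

P(SsWWgghh) = 1/64

SsWwGgHh gametes: SWGH×1, SWGh×1, SWgH×1, SWgh×1, SwGH×1, SwGh×1, SwgH×1, Swgh×1, sWGH×1, sWGh×1, sWgH×1, sWgh×1, swGH×1, swGh×1, swgH×1, swgh×1
ssWwGghh gametes: sWGh×4, sWgh×4, swGh×4, swgh×4
SsWwGgHh×ssWwGghh grid (16·16=256): SsWWGGHh=4 SsWWGGhh=4 SsWWGgHh=8 SsWWGghh=8 SsWWggHh=4 SsWWgghh=4 SsWwGGHh=8 SsWwGGhh=8 SsWwGgHh=16 SsWwGghh=16 SsWwggHh=8 SsWwgghh=8 SswwGGHh=4 SswwGGhh=4 SswwGgHh=8 SswwGghh=8 SswwggHh=4 Sswwgghh=4 ssWWGGHh=4 ssWWGGhh=4 ssWWGgHh=8 ssWWGghh=8 ssWWggHh=4 ssWWgghh=4 ssWwGGHh=8 ssWwGGhh=8 ssWwGgHh=16 ssWwGghh=16 ssWwggHh=8 ssWwgghh=8 sswwGGHh=4 sswwGGhh=4 sswwGgHh=8 sswwGghh=8 sswwggHh=4 sswwgghh=4
SsWWgghh hits 4/256; gcd=4; 4÷4/256÷4 = 1/64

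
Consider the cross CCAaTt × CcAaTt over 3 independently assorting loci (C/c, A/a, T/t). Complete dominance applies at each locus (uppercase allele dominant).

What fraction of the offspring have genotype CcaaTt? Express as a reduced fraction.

CCAaTt gametes: CAT×2, CAt×2, CaT×2, Cat×2
CcAaTt gametes: CAT×1, CAt×1, CaT×1, Cat×1, cAT×1, cAt×1, caT×1, cat×1
CCAaTt×CcAaTt grid (8·8=64): CCAATT=2 CCAATt=4 CCAAtt=2 CCAaTT=4 CCAaTt=8 CCAatt=4 CCaaTT=2 CCaaTt=4 CCaatt=2 CcAATT=2 CcAATt=4 CcAAtt=2 CcAaTT=4 CcAaTt=8 CcAatt=4 CcaaTT=2 CcaaTt=4 Ccaatt=2
CcaaTt hits 4/64; gcd=4; 4÷4/64÷4 = 1/16

P(CcaaTt) = 1/16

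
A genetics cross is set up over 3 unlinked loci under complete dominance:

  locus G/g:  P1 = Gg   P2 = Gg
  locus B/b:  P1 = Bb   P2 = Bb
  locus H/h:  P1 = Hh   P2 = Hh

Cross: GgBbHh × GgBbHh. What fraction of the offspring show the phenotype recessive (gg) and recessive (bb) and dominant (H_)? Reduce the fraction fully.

P(gg bb H_) = 3/64

GgBbHh gametes: GBH×1, GBh×1, GbH×1, Gbh×1, gBH×1, gBh×1, gbH×1, gbh×1
GgBbHh gametes: GBH×1, GBh×1, GbH×1, Gbh×1, gBH×1, gBh×1, gbH×1, gbh×1
GgBbHh×GgBbHh grid (8·8=64): GGBBHH=1 GGBBHh=2 GGBBhh=1 GGBbHH=2 GGBbHh=4 GGBbhh=2 GGbbHH=1 GGbbHh=2 GGbbhh=1 GgBBHH=2 GgBBHh=4 GgBBhh=2 GgBbHH=4 GgBbHh=8 GgBbhh=4 GgbbHH=2 GgbbHh=4 Ggbbhh=2 ggBBHH=1 ggBBHh=2 ggBBhh=1 ggBbHH=2 ggBbHh=4 ggBbhh=2 ggbbHH=1 ggbbHh=2 ggbbhh=1
gg bb H_ hits 3/64; gcd=1; 3÷1/64÷1 = 3/64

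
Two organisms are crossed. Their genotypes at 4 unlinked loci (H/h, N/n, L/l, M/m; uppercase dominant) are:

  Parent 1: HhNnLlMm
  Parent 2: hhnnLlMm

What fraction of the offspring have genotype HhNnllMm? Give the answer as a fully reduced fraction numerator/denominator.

P(HhNnllMm) = 1/32

HhNnLlMm gametes: HNLM×1, HNLm×1, HNlM×1, HNlm×1, HnLM×1, HnLm×1, HnlM×1, Hnlm×1, hNLM×1, hNLm×1, hNlM×1, hNlm×1, hnLM×1, hnLm×1, hnlM×1, hnlm×1
hhnnLlMm gametes: hnLM×4, hnLm×4, hnlM×4, hnlm×4
HhNnLlMm×hhnnLlMm grid (16·16=256): HhNnLLMM=4 HhNnLLMm=8 HhNnLLmm=4 HhNnLlMM=8 HhNnLlMm=16 HhNnLlmm=8 HhNnllMM=4 HhNnllMm=8 HhNnllmm=4 HhnnLLMM=4 HhnnLLMm=8 HhnnLLmm=4 HhnnLlMM=8 HhnnLlMm=16 HhnnLlmm=8 HhnnllMM=4 HhnnllMm=8 Hhnnllmm=4 hhNnLLMM=4 hhNnLLMm=8 hhNnLLmm=4 hhNnLlMM=8 hhNnLlMm=16 hhNnLlmm=8 hhNnllMM=4 hhNnllMm=8 hhNnllmm=4 hhnnLLMM=4 hhnnLLMm=8 hhnnLLmm=4 hhnnLlMM=8 hhnnLlMm=16 hhnnLlmm=8 hhnnllMM=4 hhnnllMm=8 hhnnllmm=4
HhNnllMm hits 8/256; gcd=8; 8÷8/256÷8 = 1/32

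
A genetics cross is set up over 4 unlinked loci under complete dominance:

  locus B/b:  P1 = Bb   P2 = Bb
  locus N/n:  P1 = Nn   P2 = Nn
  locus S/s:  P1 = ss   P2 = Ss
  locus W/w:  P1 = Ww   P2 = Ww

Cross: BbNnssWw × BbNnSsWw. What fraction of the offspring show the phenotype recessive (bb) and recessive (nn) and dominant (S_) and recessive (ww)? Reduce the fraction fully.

P(bb nn S_ ww) = 1/128

BbNnssWw gametes: BNsW×2, BNsw×2, BnsW×2, Bnsw×2, bNsW×2, bNsw×2, bnsW×2, bnsw×2
BbNnSsWw gametes: BNSW×1, BNSw×1, BNsW×1, BNsw×1, BnSW×1, BnSw×1, BnsW×1, Bnsw×1, bNSW×1, bNSw×1, bNsW×1, bNsw×1, bnSW×1, bnSw×1, bnsW×1, bnsw×1
BbNnssWw×BbNnSsWw grid (16·16=256): BBNNSsWW=2 BBNNSsWw=4 BBNNSsww=2 BBNNssWW=2 BBNNssWw=4 BBNNssww=2 BBNnSsWW=4 BBNnSsWw=8 BBNnSsww=4 BBNnssWW=4 BBNnssWw=8 BBNnssww=4 BBnnSsWW=2 BBnnSsWw=4 BBnnSsww=2 BBnnssWW=2 BBnnssWw=4 BBnnssww=2 BbNNSsWW=4 BbNNSsWw=8 BbNNSsww=4 BbNNssWW=4 BbNNssWw=8 BbNNssww=4 BbNnSsWW=8 BbNnSsWw=16 BbNnSsww=8 BbNnssWW=8 BbNnssWw=16 BbNnssww=8 BbnnSsWW=4 BbnnSsWw=8 BbnnSsww=4 BbnnssWW=4 BbnnssWw=8 Bbnnssww=4 bbNNSsWW=2 bbNNSsWw=4 bbNNSsww=2 bbNNssWW=2 bbNNssWw=4 bbNNssww=2 bbNnSsWW=4 bbNnSsWw=8 bbNnSsww=4 bbNnssWW=4 bbNnssWw=8 bbNnssww=4 bbnnSsWW=2 bbnnSsWw=4 bbnnSsww=2 bbnnssWW=2 bbnnssWw=4 bbnnssww=2
bb nn S_ ww hits 2/256; gcd=2; 2÷2/256÷2 = 1/128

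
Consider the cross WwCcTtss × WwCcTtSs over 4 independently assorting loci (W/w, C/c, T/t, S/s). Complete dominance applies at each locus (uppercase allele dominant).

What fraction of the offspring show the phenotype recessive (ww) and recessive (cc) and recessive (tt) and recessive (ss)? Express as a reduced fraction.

P(ww cc tt ss) = 1/128

WwCcTtss gametes: WCTs×2, WCts×2, WcTs×2, Wcts×2, wCTs×2, wCts×2, wcTs×2, wcts×2
WwCcTtSs gametes: WCTS×1, WCTs×1, WCtS×1, WCts×1, WcTS×1, WcTs×1, WctS×1, Wcts×1, wCTS×1, wCTs×1, wCtS×1, wCts×1, wcTS×1, wcTs×1, wctS×1, wcts×1
WwCcTtss×WwCcTtSs grid (16·16=256): WWCCTTSs=2 WWCCTTss=2 WWCCTtSs=4 WWCCTtss=4 WWCCttSs=2 WWCCttss=2 WWCcTTSs=4 WWCcTTss=4 WWCcTtSs=8 WWCcTtss=8 WWCcttSs=4 WWCcttss=4 WWccTTSs=2 WWccTTss=2 WWccTtSs=4 WWccTtss=4 WWccttSs=2 WWccttss=2 WwCCTTSs=4 WwCCTTss=4 WwCCTtSs=8 WwCCTtss=8 WwCCttSs=4 WwCCttss=4 WwCcTTSs=8 WwCcTTss=8 WwCcTtSs=16 WwCcTtss=16 WwCcttSs=8 WwCcttss=8 WwccTTSs=4 WwccTTss=4 WwccTtSs=8 WwccTtss=8 WwccttSs=4 Wwccttss=4 wwCCTTSs=2 wwCCTTss=2 wwCCTtSs=4 wwCCTtss=4 wwCCttSs=2 wwCCttss=2 wwCcTTSs=4 wwCcTTss=4 wwCcTtSs=8 wwCcTtss=8 wwCcttSs=4 wwCcttss=4 wwccTTSs=2 wwccTTss=2 wwccTtSs=4 wwccTtss=4 wwccttSs=2 wwccttss=2
ww cc tt ss hits 2/256; gcd=2; 2÷2/256÷2 = 1/128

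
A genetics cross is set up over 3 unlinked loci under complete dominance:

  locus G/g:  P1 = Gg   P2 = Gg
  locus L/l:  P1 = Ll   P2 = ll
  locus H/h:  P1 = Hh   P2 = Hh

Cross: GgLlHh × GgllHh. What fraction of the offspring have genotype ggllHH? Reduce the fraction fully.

P(ggllHH) = 1/32

GgLlHh gametes: GLH×1, GLh×1, GlH×1, Glh×1, gLH×1, gLh×1, glH×1, glh×1
GgllHh gametes: GlH×2, Glh×2, glH×2, glh×2
GgLlHh×GgllHh grid (8·8=64): GGLlHH=2 GGLlHh=4 GGLlhh=2 GGllHH=2 GGllHh=4 GGllhh=2 GgLlHH=4 GgLlHh=8 GgLlhh=4 GgllHH=4 GgllHh=8 Ggllhh=4 ggLlHH=2 ggLlHh=4 ggLlhh=2 ggllHH=2 ggllHh=4 ggllhh=2
ggllHH hits 2/64; gcd=2; 2÷2/64÷2 = 1/32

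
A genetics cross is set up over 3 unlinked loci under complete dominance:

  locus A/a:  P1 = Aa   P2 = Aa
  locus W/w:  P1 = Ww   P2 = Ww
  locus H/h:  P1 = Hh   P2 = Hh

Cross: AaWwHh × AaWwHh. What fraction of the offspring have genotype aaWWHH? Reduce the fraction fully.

AaWwHh gametes: AWH×1, AWh×1, AwH×1, Awh×1, aWH×1, aWh×1, awH×1, awh×1
AaWwHh gametes: AWH×1, AWh×1, AwH×1, Awh×1, aWH×1, aWh×1, awH×1, awh×1
AaWwHh×AaWwHh grid (8·8=64): AAWWHH=1 AAWWHh=2 AAWWhh=1 AAWwHH=2 AAWwHh=4 AAWwhh=2 AAwwHH=1 AAwwHh=2 AAwwhh=1 AaWWHH=2 AaWWHh=4 AaWWhh=2 AaWwHH=4 AaWwHh=8 AaWwhh=4 AawwHH=2 AawwHh=4 Aawwhh=2 aaWWHH=1 aaWWHh=2 aaWWhh=1 aaWwHH=2 aaWwHh=4 aaWwhh=2 aawwHH=1 aawwHh=2 aawwhh=1
aaWWHH hits 1/64; gcd=1; 1÷1/64÷1 = 1/64

P(aaWWHH) = 1/64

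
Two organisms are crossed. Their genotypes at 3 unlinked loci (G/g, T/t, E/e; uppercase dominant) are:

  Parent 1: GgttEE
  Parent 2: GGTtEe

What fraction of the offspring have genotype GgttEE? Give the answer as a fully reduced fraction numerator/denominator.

P(GgttEE) = 1/8

GgttEE gametes: GtE×4, gtE×4
GGTtEe gametes: GTE×2, GTe×2, GtE×2, Gte×2
GgttEE×GGTtEe grid (8·8=64): GGTtEE=8 GGTtEe=8 GGttEE=8 GGttEe=8 GgTtEE=8 GgTtEe=8 GgttEE=8 GgttEe=8
GgttEE hits 8/64; gcd=8; 8÷8/64÷8 = 1/8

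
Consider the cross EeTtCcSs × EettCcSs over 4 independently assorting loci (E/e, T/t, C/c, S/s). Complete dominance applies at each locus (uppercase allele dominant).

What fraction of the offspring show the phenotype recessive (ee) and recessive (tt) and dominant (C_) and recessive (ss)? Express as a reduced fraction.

P(ee tt C_ ss) = 3/128

EeTtCcSs gametes: ETCS×1, ETCs×1, ETcS×1, ETcs×1, EtCS×1, EtCs×1, EtcS×1, Etcs×1, eTCS×1, eTCs×1, eTcS×1, eTcs×1, etCS×1, etCs×1, etcS×1, etcs×1
EettCcSs gametes: EtCS×2, EtCs×2, EtcS×2, Etcs×2, etCS×2, etCs×2, etcS×2, etcs×2
EeTtCcSs×EettCcSs grid (16·16=256): EETtCCSS=2 EETtCCSs=4 EETtCCss=2 EETtCcSS=4 EETtCcSs=8 EETtCcss=4 EETtccSS=2 EETtccSs=4 EETtccss=2 EEttCCSS=2 EEttCCSs=4 EEttCCss=2 EEttCcSS=4 EEttCcSs=8 EEttCcss=4 EEttccSS=2 EEttccSs=4 EEttccss=2 EeTtCCSS=4 EeTtCCSs=8 EeTtCCss=4 EeTtCcSS=8 EeTtCcSs=16 EeTtCcss=8 EeTtccSS=4 EeTtccSs=8 EeTtccss=4 EettCCSS=4 EettCCSs=8 EettCCss=4 EettCcSS=8 EettCcSs=16 EettCcss=8 EettccSS=4 EettccSs=8 Eettccss=4 eeTtCCSS=2 eeTtCCSs=4 eeTtCCss=2 eeTtCcSS=4 eeTtCcSs=8 eeTtCcss=4 eeTtccSS=2 eeTtccSs=4 eeTtccss=2 eettCCSS=2 eettCCSs=4 eettCCss=2 eettCcSS=4 eettCcSs=8 eettCcss=4 eettccSS=2 eettccSs=4 eettccss=2
ee tt C_ ss hits 6/256; gcd=2; 6÷2/256÷2 = 3/128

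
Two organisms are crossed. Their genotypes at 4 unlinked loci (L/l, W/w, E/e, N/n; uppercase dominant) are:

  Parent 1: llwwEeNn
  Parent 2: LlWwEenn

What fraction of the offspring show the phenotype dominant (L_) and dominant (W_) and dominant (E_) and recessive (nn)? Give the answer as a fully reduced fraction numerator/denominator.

P(L_ W_ E_ nn) = 3/32

llwwEeNn gametes: lwEN×4, lwEn×4, lweN×4, lwen×4
LlWwEenn gametes: LWEn×2, LWen×2, LwEn×2, Lwen×2, lWEn×2, lWen×2, lwEn×2, lwen×2
llwwEeNn×LlWwEenn grid (16·16=256): LlWwEENn=8 LlWwEEnn=8 LlWwEeNn=16 LlWwEenn=16 LlWweeNn=8 LlWweenn=8 LlwwEENn=8 LlwwEEnn=8 LlwwEeNn=16 LlwwEenn=16 LlwweeNn=8 Llwweenn=8 llWwEENn=8 llWwEEnn=8 llWwEeNn=16 llWwEenn=16 llWweeNn=8 llWweenn=8 llwwEENn=8 llwwEEnn=8 llwwEeNn=16 llwwEenn=16 llwweeNn=8 llwweenn=8
L_ W_ E_ nn hits 24/256; gcd=8; 24÷8/256÷8 = 3/32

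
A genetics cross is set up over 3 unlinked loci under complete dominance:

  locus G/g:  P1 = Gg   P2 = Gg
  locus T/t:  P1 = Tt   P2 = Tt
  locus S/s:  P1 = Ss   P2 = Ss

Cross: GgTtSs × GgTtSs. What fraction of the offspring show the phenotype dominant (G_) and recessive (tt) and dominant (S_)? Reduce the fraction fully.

GgTtSs gametes: GTS×1, GTs×1, GtS×1, Gts×1, gTS×1, gTs×1, gtS×1, gts×1
GgTtSs gametes: GTS×1, GTs×1, GtS×1, Gts×1, gTS×1, gTs×1, gtS×1, gts×1
GgTtSs×GgTtSs grid (8·8=64): GGTTSS=1 GGTTSs=2 GGTTss=1 GGTtSS=2 GGTtSs=4 GGTtss=2 GGttSS=1 GGttSs=2 GGttss=1 GgTTSS=2 GgTTSs=4 GgTTss=2 GgTtSS=4 GgTtSs=8 GgTtss=4 GgttSS=2 GgttSs=4 Ggttss=2 ggTTSS=1 ggTTSs=2 ggTTss=1 ggTtSS=2 ggTtSs=4 ggTtss=2 ggttSS=1 ggttSs=2 ggttss=1
G_ tt S_ hits 9/64; gcd=1; 9÷1/64÷1 = 9/64

P(G_ tt S_) = 9/64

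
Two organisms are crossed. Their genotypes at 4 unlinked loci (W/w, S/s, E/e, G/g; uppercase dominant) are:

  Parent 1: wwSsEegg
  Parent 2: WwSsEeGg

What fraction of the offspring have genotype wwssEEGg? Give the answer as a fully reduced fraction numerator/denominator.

wwSsEegg gametes: wSEg×4, wSeg×4, wsEg×4, wseg×4
WwSsEeGg gametes: WSEG×1, WSEg×1, WSeG×1, WSeg×1, WsEG×1, WsEg×1, WseG×1, Wseg×1, wSEG×1, wSEg×1, wSeG×1, wSeg×1, wsEG×1, wsEg×1, wseG×1, wseg×1
wwSsEegg×WwSsEeGg grid (16·16=256): WwSSEEGg=4 WwSSEEgg=4 WwSSEeGg=8 WwSSEegg=8 WwSSeeGg=4 WwSSeegg=4 WwSsEEGg=8 WwSsEEgg=8 WwSsEeGg=16 WwSsEegg=16 WwSseeGg=8 WwSseegg=8 WwssEEGg=4 WwssEEgg=4 WwssEeGg=8 WwssEegg=8 WwsseeGg=4 Wwsseegg=4 wwSSEEGg=4 wwSSEEgg=4 wwSSEeGg=8 wwSSEegg=8 wwSSeeGg=4 wwSSeegg=4 wwSsEEGg=8 wwSsEEgg=8 wwSsEeGg=16 wwSsEegg=16 wwSseeGg=8 wwSseegg=8 wwssEEGg=4 wwssEEgg=4 wwssEeGg=8 wwssEegg=8 wwsseeGg=4 wwsseegg=4
wwssEEGg hits 4/256; gcd=4; 4÷4/256÷4 = 1/64

P(wwssEEGg) = 1/64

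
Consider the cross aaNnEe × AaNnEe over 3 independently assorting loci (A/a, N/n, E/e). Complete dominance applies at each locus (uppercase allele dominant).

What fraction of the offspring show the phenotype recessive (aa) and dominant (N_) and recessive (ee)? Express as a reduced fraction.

P(aa N_ ee) = 3/32

aaNnEe gametes: aNE×2, aNe×2, anE×2, ane×2
AaNnEe gametes: ANE×1, ANe×1, AnE×1, Ane×1, aNE×1, aNe×1, anE×1, ane×1
aaNnEe×AaNnEe grid (8·8=64): AaNNEE=2 AaNNEe=4 AaNNee=2 AaNnEE=4 AaNnEe=8 AaNnee=4 AannEE=2 AannEe=4 Aannee=2 aaNNEE=2 aaNNEe=4 aaNNee=2 aaNnEE=4 aaNnEe=8 aaNnee=4 aannEE=2 aannEe=4 aannee=2
aa N_ ee hits 6/64; gcd=2; 6÷2/64÷2 = 3/32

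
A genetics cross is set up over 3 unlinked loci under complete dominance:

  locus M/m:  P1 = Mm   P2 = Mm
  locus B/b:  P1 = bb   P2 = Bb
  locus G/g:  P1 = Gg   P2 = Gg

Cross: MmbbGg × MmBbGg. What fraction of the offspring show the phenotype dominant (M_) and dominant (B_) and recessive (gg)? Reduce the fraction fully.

MmbbGg gametes: MbG×2, Mbg×2, mbG×2, mbg×2
MmBbGg gametes: MBG×1, MBg×1, MbG×1, Mbg×1, mBG×1, mBg×1, mbG×1, mbg×1
MmbbGg×MmBbGg grid (8·8=64): MMBbGG=2 MMBbGg=4 MMBbgg=2 MMbbGG=2 MMbbGg=4 MMbbgg=2 MmBbGG=4 MmBbGg=8 MmBbgg=4 MmbbGG=4 MmbbGg=8 Mmbbgg=4 mmBbGG=2 mmBbGg=4 mmBbgg=2 mmbbGG=2 mmbbGg=4 mmbbgg=2
M_ B_ gg hits 6/64; gcd=2; 6÷2/64÷2 = 3/32

P(M_ B_ gg) = 3/32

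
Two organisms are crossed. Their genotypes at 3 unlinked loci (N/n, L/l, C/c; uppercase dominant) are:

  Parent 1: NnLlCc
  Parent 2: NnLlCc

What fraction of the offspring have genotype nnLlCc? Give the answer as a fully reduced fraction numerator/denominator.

NnLlCc gametes: NLC×1, NLc×1, NlC×1, Nlc×1, nLC×1, nLc×1, nlC×1, nlc×1
NnLlCc gametes: NLC×1, NLc×1, NlC×1, Nlc×1, nLC×1, nLc×1, nlC×1, nlc×1
NnLlCc×NnLlCc grid (8·8=64): NNLLCC=1 NNLLCc=2 NNLLcc=1 NNLlCC=2 NNLlCc=4 NNLlcc=2 NNllCC=1 NNllCc=2 NNllcc=1 NnLLCC=2 NnLLCc=4 NnLLcc=2 NnLlCC=4 NnLlCc=8 NnLlcc=4 NnllCC=2 NnllCc=4 Nnllcc=2 nnLLCC=1 nnLLCc=2 nnLLcc=1 nnLlCC=2 nnLlCc=4 nnLlcc=2 nnllCC=1 nnllCc=2 nnllcc=1
nnLlCc hits 4/64; gcd=4; 4÷4/64÷4 = 1/16

P(nnLlCc) = 1/16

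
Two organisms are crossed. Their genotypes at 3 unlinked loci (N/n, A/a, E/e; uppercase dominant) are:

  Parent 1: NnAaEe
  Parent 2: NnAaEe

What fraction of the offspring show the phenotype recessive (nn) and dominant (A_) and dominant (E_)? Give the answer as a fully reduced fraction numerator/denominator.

NnAaEe gametes: NAE×1, NAe×1, NaE×1, Nae×1, nAE×1, nAe×1, naE×1, nae×1
NnAaEe gametes: NAE×1, NAe×1, NaE×1, Nae×1, nAE×1, nAe×1, naE×1, nae×1
NnAaEe×NnAaEe grid (8·8=64): NNAAEE=1 NNAAEe=2 NNAAee=1 NNAaEE=2 NNAaEe=4 NNAaee=2 NNaaEE=1 NNaaEe=2 NNaaee=1 NnAAEE=2 NnAAEe=4 NnAAee=2 NnAaEE=4 NnAaEe=8 NnAaee=4 NnaaEE=2 NnaaEe=4 Nnaaee=2 nnAAEE=1 nnAAEe=2 nnAAee=1 nnAaEE=2 nnAaEe=4 nnAaee=2 nnaaEE=1 nnaaEe=2 nnaaee=1
nn A_ E_ hits 9/64; gcd=1; 9÷1/64÷1 = 9/64

P(nn A_ E_) = 9/64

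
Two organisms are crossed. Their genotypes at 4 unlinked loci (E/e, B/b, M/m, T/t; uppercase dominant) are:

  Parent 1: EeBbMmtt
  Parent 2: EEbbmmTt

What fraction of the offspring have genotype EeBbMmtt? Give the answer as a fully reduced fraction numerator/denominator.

EeBbMmtt gametes: EBMt×2, EBmt×2, EbMt×2, Ebmt×2, eBMt×2, eBmt×2, ebMt×2, ebmt×2
EEbbmmTt gametes: EbmT×8, Ebmt×8
EeBbMmtt×EEbbmmTt grid (16·16=256): EEBbMmTt=16 EEBbMmtt=16 EEBbmmTt=16 EEBbmmtt=16 EEbbMmTt=16 EEbbMmtt=16 EEbbmmTt=16 EEbbmmtt=16 EeBbMmTt=16 EeBbMmtt=16 EeBbmmTt=16 EeBbmmtt=16 EebbMmTt=16 EebbMmtt=16 EebbmmTt=16 Eebbmmtt=16
EeBbMmtt hits 16/256; gcd=16; 16÷16/256÷16 = 1/16

P(EeBbMmtt) = 1/16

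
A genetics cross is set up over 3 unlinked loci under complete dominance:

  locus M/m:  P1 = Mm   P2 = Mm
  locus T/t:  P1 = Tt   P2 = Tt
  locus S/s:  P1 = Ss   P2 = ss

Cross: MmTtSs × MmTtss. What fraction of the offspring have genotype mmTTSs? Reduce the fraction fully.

MmTtSs gametes: MTS×1, MTs×1, MtS×1, Mts×1, mTS×1, mTs×1, mtS×1, mts×1
MmTtss gametes: MTs×2, Mts×2, mTs×2, mts×2
MmTtSs×MmTtss grid (8·8=64): MMTTSs=2 MMTTss=2 MMTtSs=4 MMTtss=4 MMttSs=2 MMttss=2 MmTTSs=4 MmTTss=4 MmTtSs=8 MmTtss=8 MmttSs=4 Mmttss=4 mmTTSs=2 mmTTss=2 mmTtSs=4 mmTtss=4 mmttSs=2 mmttss=2
mmTTSs hits 2/64; gcd=2; 2÷2/64÷2 = 1/32

P(mmTTSs) = 1/32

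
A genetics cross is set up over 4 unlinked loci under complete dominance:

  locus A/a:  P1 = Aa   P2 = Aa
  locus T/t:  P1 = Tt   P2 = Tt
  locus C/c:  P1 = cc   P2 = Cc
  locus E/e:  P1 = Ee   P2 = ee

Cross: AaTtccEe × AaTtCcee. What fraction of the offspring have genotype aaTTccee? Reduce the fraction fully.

AaTtccEe gametes: ATcE×2, ATce×2, AtcE×2, Atce×2, aTcE×2, aTce×2, atcE×2, atce×2
AaTtCcee gametes: ATCe×2, ATce×2, AtCe×2, Atce×2, aTCe×2, aTce×2, atCe×2, atce×2
AaTtccEe×AaTtCcee grid (16·16=256): AATTCcEe=4 AATTCcee=4 AATTccEe=4 AATTccee=4 AATtCcEe=8 AATtCcee=8 AATtccEe=8 AATtccee=8 AAttCcEe=4 AAttCcee=4 AAttccEe=4 AAttccee=4 AaTTCcEe=8 AaTTCcee=8 AaTTccEe=8 AaTTccee=8 AaTtCcEe=16 AaTtCcee=16 AaTtccEe=16 AaTtccee=16 AattCcEe=8 AattCcee=8 AattccEe=8 Aattccee=8 aaTTCcEe=4 aaTTCcee=4 aaTTccEe=4 aaTTccee=4 aaTtCcEe=8 aaTtCcee=8 aaTtccEe=8 aaTtccee=8 aattCcEe=4 aattCcee=4 aattccEe=4 aattccee=4
aaTTccee hits 4/256; gcd=4; 4÷4/256÷4 = 1/64

P(aaTTccee) = 1/64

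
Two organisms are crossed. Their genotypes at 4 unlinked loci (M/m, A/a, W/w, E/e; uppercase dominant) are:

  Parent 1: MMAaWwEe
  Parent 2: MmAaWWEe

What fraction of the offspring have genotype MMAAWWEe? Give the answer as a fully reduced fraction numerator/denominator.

P(MMAAWWEe) = 1/32

MMAaWwEe gametes: MAWE×2, MAWe×2, MAwE×2, MAwe×2, MaWE×2, MaWe×2, MawE×2, Mawe×2
MmAaWWEe gametes: MAWE×2, MAWe×2, MaWE×2, MaWe×2, mAWE×2, mAWe×2, maWE×2, maWe×2
MMAaWwEe×MmAaWWEe grid (16·16=256): MMAAWWEE=4 MMAAWWEe=8 MMAAWWee=4 MMAAWwEE=4 MMAAWwEe=8 MMAAWwee=4 MMAaWWEE=8 MMAaWWEe=16 MMAaWWee=8 MMAaWwEE=8 MMAaWwEe=16 MMAaWwee=8 MMaaWWEE=4 MMaaWWEe=8 MMaaWWee=4 MMaaWwEE=4 MMaaWwEe=8 MMaaWwee=4 MmAAWWEE=4 MmAAWWEe=8 MmAAWWee=4 MmAAWwEE=4 MmAAWwEe=8 MmAAWwee=4 MmAaWWEE=8 MmAaWWEe=16 MmAaWWee=8 MmAaWwEE=8 MmAaWwEe=16 MmAaWwee=8 MmaaWWEE=4 MmaaWWEe=8 MmaaWWee=4 MmaaWwEE=4 MmaaWwEe=8 MmaaWwee=4
MMAAWWEe hits 8/256; gcd=8; 8÷8/256÷8 = 1/32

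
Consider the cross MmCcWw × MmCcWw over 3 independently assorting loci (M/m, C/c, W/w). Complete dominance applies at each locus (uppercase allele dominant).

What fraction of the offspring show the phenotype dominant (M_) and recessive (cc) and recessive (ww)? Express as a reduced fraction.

MmCcWw gametes: MCW×1, MCw×1, McW×1, Mcw×1, mCW×1, mCw×1, mcW×1, mcw×1
MmCcWw gametes: MCW×1, MCw×1, McW×1, Mcw×1, mCW×1, mCw×1, mcW×1, mcw×1
MmCcWw×MmCcWw grid (8·8=64): MMCCWW=1 MMCCWw=2 MMCCww=1 MMCcWW=2 MMCcWw=4 MMCcww=2 MMccWW=1 MMccWw=2 MMccww=1 MmCCWW=2 MmCCWw=4 MmCCww=2 MmCcWW=4 MmCcWw=8 MmCcww=4 MmccWW=2 MmccWw=4 Mmccww=2 mmCCWW=1 mmCCWw=2 mmCCww=1 mmCcWW=2 mmCcWw=4 mmCcww=2 mmccWW=1 mmccWw=2 mmccww=1
M_ cc ww hits 3/64; gcd=1; 3÷1/64÷1 = 3/64

P(M_ cc ww) = 3/64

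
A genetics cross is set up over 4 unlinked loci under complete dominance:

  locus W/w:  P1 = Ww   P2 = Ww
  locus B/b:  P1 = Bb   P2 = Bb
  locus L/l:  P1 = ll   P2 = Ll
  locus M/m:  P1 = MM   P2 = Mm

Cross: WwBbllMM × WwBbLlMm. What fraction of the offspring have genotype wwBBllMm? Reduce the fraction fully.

P(wwBBllMm) = 1/64

WwBbllMM gametes: WBlM×4, WblM×4, wBlM×4, wblM×4
WwBbLlMm gametes: WBLM×1, WBLm×1, WBlM×1, WBlm×1, WbLM×1, WbLm×1, WblM×1, Wblm×1, wBLM×1, wBLm×1, wBlM×1, wBlm×1, wbLM×1, wbLm×1, wblM×1, wblm×1
WwBbllMM×WwBbLlMm grid (16·16=256): WWBBLlMM=4 WWBBLlMm=4 WWBBllMM=4 WWBBllMm=4 WWBbLlMM=8 WWBbLlMm=8 WWBbllMM=8 WWBbllMm=8 WWbbLlMM=4 WWbbLlMm=4 WWbbllMM=4 WWbbllMm=4 WwBBLlMM=8 WwBBLlMm=8 WwBBllMM=8 WwBBllMm=8 WwBbLlMM=16 WwBbLlMm=16 WwBbllMM=16 WwBbllMm=16 WwbbLlMM=8 WwbbLlMm=8 WwbbllMM=8 WwbbllMm=8 wwBBLlMM=4 wwBBLlMm=4 wwBBllMM=4 wwBBllMm=4 wwBbLlMM=8 wwBbLlMm=8 wwBbllMM=8 wwBbllMm=8 wwbbLlMM=4 wwbbLlMm=4 wwbbllMM=4 wwbbllMm=4
wwBBllMm hits 4/256; gcd=4; 4÷4/256÷4 = 1/64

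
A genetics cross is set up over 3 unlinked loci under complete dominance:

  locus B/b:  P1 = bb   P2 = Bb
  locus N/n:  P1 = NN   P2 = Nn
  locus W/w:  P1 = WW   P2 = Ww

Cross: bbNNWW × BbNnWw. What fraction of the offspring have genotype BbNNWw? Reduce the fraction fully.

P(BbNNWw) = 1/8

bbNNWW gametes: bNW×8
BbNnWw gametes: BNW×1, BNw×1, BnW×1, Bnw×1, bNW×1, bNw×1, bnW×1, bnw×1
bbNNWW×BbNnWw grid (8·8=64): BbNNWW=8 BbNNWw=8 BbNnWW=8 BbNnWw=8 bbNNWW=8 bbNNWw=8 bbNnWW=8 bbNnWw=8
BbNNWw hits 8/64; gcd=8; 8÷8/64÷8 = 1/8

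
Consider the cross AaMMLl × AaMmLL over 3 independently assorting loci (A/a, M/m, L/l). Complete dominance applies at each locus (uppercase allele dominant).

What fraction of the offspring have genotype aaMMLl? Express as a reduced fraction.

P(aaMMLl) = 1/16

AaMMLl gametes: AML×2, AMl×2, aML×2, aMl×2
AaMmLL gametes: AML×2, AmL×2, aML×2, amL×2
AaMMLl×AaMmLL grid (8·8=64): AAMMLL=4 AAMMLl=4 AAMmLL=4 AAMmLl=4 AaMMLL=8 AaMMLl=8 AaMmLL=8 AaMmLl=8 aaMMLL=4 aaMMLl=4 aaMmLL=4 aaMmLl=4
aaMMLl hits 4/64; gcd=4; 4÷4/64÷4 = 1/16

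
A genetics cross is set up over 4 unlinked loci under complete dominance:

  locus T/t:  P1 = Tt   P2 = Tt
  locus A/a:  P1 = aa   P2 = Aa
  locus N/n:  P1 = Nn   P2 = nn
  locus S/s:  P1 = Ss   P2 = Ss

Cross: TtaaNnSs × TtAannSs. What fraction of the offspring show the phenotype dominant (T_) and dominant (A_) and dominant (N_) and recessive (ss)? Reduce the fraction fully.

P(T_ A_ N_ ss) = 3/64

TtaaNnSs gametes: TaNS×2, TaNs×2, TanS×2, Tans×2, taNS×2, taNs×2, tanS×2, tans×2
TtAannSs gametes: TAnS×2, TAns×2, TanS×2, Tans×2, tAnS×2, tAns×2, tanS×2, tans×2
TtaaNnSs×TtAannSs grid (16·16=256): TTAaNnSS=4 TTAaNnSs=8 TTAaNnss=4 TTAannSS=4 TTAannSs=8 TTAannss=4 TTaaNnSS=4 TTaaNnSs=8 TTaaNnss=4 TTaannSS=4 TTaannSs=8 TTaannss=4 TtAaNnSS=8 TtAaNnSs=16 TtAaNnss=8 TtAannSS=8 TtAannSs=16 TtAannss=8 TtaaNnSS=8 TtaaNnSs=16 TtaaNnss=8 TtaannSS=8 TtaannSs=16 Ttaannss=8 ttAaNnSS=4 ttAaNnSs=8 ttAaNnss=4 ttAannSS=4 ttAannSs=8 ttAannss=4 ttaaNnSS=4 ttaaNnSs=8 ttaaNnss=4 ttaannSS=4 ttaannSs=8 ttaannss=4
T_ A_ N_ ss hits 12/256; gcd=4; 12÷4/256÷4 = 3/64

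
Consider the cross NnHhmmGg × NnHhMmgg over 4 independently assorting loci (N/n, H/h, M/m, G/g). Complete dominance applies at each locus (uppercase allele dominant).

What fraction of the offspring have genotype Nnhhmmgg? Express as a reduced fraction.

NnHhmmGg gametes: NHmG×2, NHmg×2, NhmG×2, Nhmg×2, nHmG×2, nHmg×2, nhmG×2, nhmg×2
NnHhMmgg gametes: NHMg×2, NHmg×2, NhMg×2, Nhmg×2, nHMg×2, nHmg×2, nhMg×2, nhmg×2
NnHhmmGg×NnHhMmgg grid (16·16=256): NNHHMmGg=4 NNHHMmgg=4 NNHHmmGg=4 NNHHmmgg=4 NNHhMmGg=8 NNHhMmgg=8 NNHhmmGg=8 NNHhmmgg=8 NNhhMmGg=4 NNhhMmgg=4 NNhhmmGg=4 NNhhmmgg=4 NnHHMmGg=8 NnHHMmgg=8 NnHHmmGg=8 NnHHmmgg=8 NnHhMmGg=16 NnHhMmgg=16 NnHhmmGg=16 NnHhmmgg=16 NnhhMmGg=8 NnhhMmgg=8 NnhhmmGg=8 Nnhhmmgg=8 nnHHMmGg=4 nnHHMmgg=4 nnHHmmGg=4 nnHHmmgg=4 nnHhMmGg=8 nnHhMmgg=8 nnHhmmGg=8 nnHhmmgg=8 nnhhMmGg=4 nnhhMmgg=4 nnhhmmGg=4 nnhhmmgg=4
Nnhhmmgg hits 8/256; gcd=8; 8÷8/256÷8 = 1/32

P(Nnhhmmgg) = 1/32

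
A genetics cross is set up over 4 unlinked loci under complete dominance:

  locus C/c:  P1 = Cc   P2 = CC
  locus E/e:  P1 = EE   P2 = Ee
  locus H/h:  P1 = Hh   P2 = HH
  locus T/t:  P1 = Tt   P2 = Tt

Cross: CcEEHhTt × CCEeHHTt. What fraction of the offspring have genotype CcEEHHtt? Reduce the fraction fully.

P(CcEEHHtt) = 1/32

CcEEHhTt gametes: CEHT×2, CEHt×2, CEhT×2, CEht×2, cEHT×2, cEHt×2, cEhT×2, cEht×2
CCEeHHTt gametes: CEHT×4, CEHt×4, CeHT×4, CeHt×4
CcEEHhTt×CCEeHHTt grid (16·16=256): CCEEHHTT=8 CCEEHHTt=16 CCEEHHtt=8 CCEEHhTT=8 CCEEHhTt=16 CCEEHhtt=8 CCEeHHTT=8 CCEeHHTt=16 CCEeHHtt=8 CCEeHhTT=8 CCEeHhTt=16 CCEeHhtt=8 CcEEHHTT=8 CcEEHHTt=16 CcEEHHtt=8 CcEEHhTT=8 CcEEHhTt=16 CcEEHhtt=8 CcEeHHTT=8 CcEeHHTt=16 CcEeHHtt=8 CcEeHhTT=8 CcEeHhTt=16 CcEeHhtt=8
CcEEHHtt hits 8/256; gcd=8; 8÷8/256÷8 = 1/32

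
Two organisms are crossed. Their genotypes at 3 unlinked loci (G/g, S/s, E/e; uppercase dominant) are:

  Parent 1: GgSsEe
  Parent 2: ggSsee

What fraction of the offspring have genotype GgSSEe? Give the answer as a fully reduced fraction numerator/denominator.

GgSsEe gametes: GSE×1, GSe×1, GsE×1, Gse×1, gSE×1, gSe×1, gsE×1, gse×1
ggSsee gametes: gSe×4, gse×4
GgSsEe×ggSsee grid (8·8=64): GgSSEe=4 GgSSee=4 GgSsEe=8 GgSsee=8 GgssEe=4 Ggssee=4 ggSSEe=4 ggSSee=4 ggSsEe=8 ggSsee=8 ggssEe=4 ggssee=4
GgSSEe hits 4/64; gcd=4; 4÷4/64÷4 = 1/16

P(GgSSEe) = 1/16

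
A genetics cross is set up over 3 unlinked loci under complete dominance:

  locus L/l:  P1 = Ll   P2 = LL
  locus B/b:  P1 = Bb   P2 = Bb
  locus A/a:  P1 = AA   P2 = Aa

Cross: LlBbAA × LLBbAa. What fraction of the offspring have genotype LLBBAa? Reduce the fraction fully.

LlBbAA gametes: LBA×2, LbA×2, lBA×2, lbA×2
LLBbAa gametes: LBA×2, LBa×2, LbA×2, Lba×2
LlBbAA×LLBbAa grid (8·8=64): LLBBAA=4 LLBBAa=4 LLBbAA=8 LLBbAa=8 LLbbAA=4 LLbbAa=4 LlBBAA=4 LlBBAa=4 LlBbAA=8 LlBbAa=8 LlbbAA=4 LlbbAa=4
LLBBAa hits 4/64; gcd=4; 4÷4/64÷4 = 1/16

P(LLBBAa) = 1/16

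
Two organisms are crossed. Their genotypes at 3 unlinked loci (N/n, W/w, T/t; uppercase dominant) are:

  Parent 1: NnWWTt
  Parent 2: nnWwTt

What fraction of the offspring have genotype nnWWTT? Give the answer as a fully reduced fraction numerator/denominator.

NnWWTt gametes: NWT×2, NWt×2, nWT×2, nWt×2
nnWwTt gametes: nWT×2, nWt×2, nwT×2, nwt×2
NnWWTt×nnWwTt grid (8·8=64): NnWWTT=4 NnWWTt=8 NnWWtt=4 NnWwTT=4 NnWwTt=8 NnWwtt=4 nnWWTT=4 nnWWTt=8 nnWWtt=4 nnWwTT=4 nnWwTt=8 nnWwtt=4
nnWWTT hits 4/64; gcd=4; 4÷4/64÷4 = 1/16

P(nnWWTT) = 1/16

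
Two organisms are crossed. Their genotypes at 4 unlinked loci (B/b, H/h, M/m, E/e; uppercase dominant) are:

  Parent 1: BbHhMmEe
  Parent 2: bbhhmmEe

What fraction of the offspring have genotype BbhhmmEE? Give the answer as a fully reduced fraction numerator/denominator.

P(BbhhmmEE) = 1/32

BbHhMmEe gametes: BHME×1, BHMe×1, BHmE×1, BHme×1, BhME×1, BhMe×1, BhmE×1, Bhme×1, bHME×1, bHMe×1, bHmE×1, bHme×1, bhME×1, bhMe×1, bhmE×1, bhme×1
bbhhmmEe gametes: bhmE×8, bhme×8
BbHhMmEe×bbhhmmEe grid (16·16=256): BbHhMmEE=8 BbHhMmEe=16 BbHhMmee=8 BbHhmmEE=8 BbHhmmEe=16 BbHhmmee=8 BbhhMmEE=8 BbhhMmEe=16 BbhhMmee=8 BbhhmmEE=8 BbhhmmEe=16 Bbhhmmee=8 bbHhMmEE=8 bbHhMmEe=16 bbHhMmee=8 bbHhmmEE=8 bbHhmmEe=16 bbHhmmee=8 bbhhMmEE=8 bbhhMmEe=16 bbhhMmee=8 bbhhmmEE=8 bbhhmmEe=16 bbhhmmee=8
BbhhmmEE hits 8/256; gcd=8; 8÷8/256÷8 = 1/32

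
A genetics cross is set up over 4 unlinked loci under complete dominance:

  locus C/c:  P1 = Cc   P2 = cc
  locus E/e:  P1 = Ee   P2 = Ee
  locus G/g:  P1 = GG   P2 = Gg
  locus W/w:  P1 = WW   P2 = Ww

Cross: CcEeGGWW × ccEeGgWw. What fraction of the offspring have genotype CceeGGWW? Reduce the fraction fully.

CcEeGGWW gametes: CEGW×4, CeGW×4, cEGW×4, ceGW×4
ccEeGgWw gametes: cEGW×2, cEGw×2, cEgW×2, cEgw×2, ceGW×2, ceGw×2, cegW×2, cegw×2
CcEeGGWW×ccEeGgWw grid (16·16=256): CcEEGGWW=8 CcEEGGWw=8 CcEEGgWW=8 CcEEGgWw=8 CcEeGGWW=16 CcEeGGWw=16 CcEeGgWW=16 CcEeGgWw=16 CceeGGWW=8 CceeGGWw=8 CceeGgWW=8 CceeGgWw=8 ccEEGGWW=8 ccEEGGWw=8 ccEEGgWW=8 ccEEGgWw=8 ccEeGGWW=16 ccEeGGWw=16 ccEeGgWW=16 ccEeGgWw=16 cceeGGWW=8 cceeGGWw=8 cceeGgWW=8 cceeGgWw=8
CceeGGWW hits 8/256; gcd=8; 8÷8/256÷8 = 1/32

P(CceeGGWW) = 1/32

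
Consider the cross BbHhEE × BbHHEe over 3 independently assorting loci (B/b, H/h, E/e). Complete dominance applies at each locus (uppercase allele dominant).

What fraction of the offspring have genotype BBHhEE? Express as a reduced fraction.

BbHhEE gametes: BHE×2, BhE×2, bHE×2, bhE×2
BbHHEe gametes: BHE×2, BHe×2, bHE×2, bHe×2
BbHhEE×BbHHEe grid (8·8=64): BBHHEE=4 BBHHEe=4 BBHhEE=4 BBHhEe=4 BbHHEE=8 BbHHEe=8 BbHhEE=8 BbHhEe=8 bbHHEE=4 bbHHEe=4 bbHhEE=4 bbHhEe=4
BBHhEE hits 4/64; gcd=4; 4÷4/64÷4 = 1/16

P(BBHhEE) = 1/16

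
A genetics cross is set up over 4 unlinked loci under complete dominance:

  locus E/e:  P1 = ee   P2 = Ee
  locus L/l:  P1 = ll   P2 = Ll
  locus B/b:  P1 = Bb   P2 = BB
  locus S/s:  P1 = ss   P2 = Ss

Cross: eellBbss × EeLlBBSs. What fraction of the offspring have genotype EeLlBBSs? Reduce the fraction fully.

eellBbss gametes: elBs×8, elbs×8
EeLlBBSs gametes: ELBS×2, ELBs×2, ElBS×2, ElBs×2, eLBS×2, eLBs×2, elBS×2, elBs×2
eellBbss×EeLlBBSs grid (16·16=256): EeLlBBSs=16 EeLlBBss=16 EeLlBbSs=16 EeLlBbss=16 EellBBSs=16 EellBBss=16 EellBbSs=16 EellBbss=16 eeLlBBSs=16 eeLlBBss=16 eeLlBbSs=16 eeLlBbss=16 eellBBSs=16 eellBBss=16 eellBbSs=16 eellBbss=16
EeLlBBSs hits 16/256; gcd=16; 16÷16/256÷16 = 1/16

P(EeLlBBSs) = 1/16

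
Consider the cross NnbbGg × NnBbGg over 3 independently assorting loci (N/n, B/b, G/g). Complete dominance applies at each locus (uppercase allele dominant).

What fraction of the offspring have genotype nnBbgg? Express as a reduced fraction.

P(nnBbgg) = 1/32

NnbbGg gametes: NbG×2, Nbg×2, nbG×2, nbg×2
NnBbGg gametes: NBG×1, NBg×1, NbG×1, Nbg×1, nBG×1, nBg×1, nbG×1, nbg×1
NnbbGg×NnBbGg grid (8·8=64): NNBbGG=2 NNBbGg=4 NNBbgg=2 NNbbGG=2 NNbbGg=4 NNbbgg=2 NnBbGG=4 NnBbGg=8 NnBbgg=4 NnbbGG=4 NnbbGg=8 Nnbbgg=4 nnBbGG=2 nnBbGg=4 nnBbgg=2 nnbbGG=2 nnbbGg=4 nnbbgg=2
nnBbgg hits 2/64; gcd=2; 2÷2/64÷2 = 1/32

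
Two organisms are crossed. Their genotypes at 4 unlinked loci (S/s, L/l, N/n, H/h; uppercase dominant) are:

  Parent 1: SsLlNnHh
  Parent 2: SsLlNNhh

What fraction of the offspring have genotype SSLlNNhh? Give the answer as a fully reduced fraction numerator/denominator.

P(SSLlNNhh) = 1/32

SsLlNnHh gametes: SLNH×1, SLNh×1, SLnH×1, SLnh×1, SlNH×1, SlNh×1, SlnH×1, Slnh×1, sLNH×1, sLNh×1, sLnH×1, sLnh×1, slNH×1, slNh×1, slnH×1, slnh×1
SsLlNNhh gametes: SLNh×4, SlNh×4, sLNh×4, slNh×4
SsLlNnHh×SsLlNNhh grid (16·16=256): SSLLNNHh=4 SSLLNNhh=4 SSLLNnHh=4 SSLLNnhh=4 SSLlNNHh=8 SSLlNNhh=8 SSLlNnHh=8 SSLlNnhh=8 SSllNNHh=4 SSllNNhh=4 SSllNnHh=4 SSllNnhh=4 SsLLNNHh=8 SsLLNNhh=8 SsLLNnHh=8 SsLLNnhh=8 SsLlNNHh=16 SsLlNNhh=16 SsLlNnHh=16 SsLlNnhh=16 SsllNNHh=8 SsllNNhh=8 SsllNnHh=8 SsllNnhh=8 ssLLNNHh=4 ssLLNNhh=4 ssLLNnHh=4 ssLLNnhh=4 ssLlNNHh=8 ssLlNNhh=8 ssLlNnHh=8 ssLlNnhh=8 ssllNNHh=4 ssllNNhh=4 ssllNnHh=4 ssllNnhh=4
SSLlNNhh hits 8/256; gcd=8; 8÷8/256÷8 = 1/32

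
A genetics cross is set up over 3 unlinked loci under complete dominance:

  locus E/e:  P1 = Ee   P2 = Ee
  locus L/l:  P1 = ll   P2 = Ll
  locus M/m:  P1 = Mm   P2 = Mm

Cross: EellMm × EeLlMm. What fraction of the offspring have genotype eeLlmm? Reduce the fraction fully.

P(eeLlmm) = 1/32

EellMm gametes: ElM×2, Elm×2, elM×2, elm×2
EeLlMm gametes: ELM×1, ELm×1, ElM×1, Elm×1, eLM×1, eLm×1, elM×1, elm×1
EellMm×EeLlMm grid (8·8=64): EELlMM=2 EELlMm=4 EELlmm=2 EEllMM=2 EEllMm=4 EEllmm=2 EeLlMM=4 EeLlMm=8 EeLlmm=4 EellMM=4 EellMm=8 Eellmm=4 eeLlMM=2 eeLlMm=4 eeLlmm=2 eellMM=2 eellMm=4 eellmm=2
eeLlmm hits 2/64; gcd=2; 2÷2/64÷2 = 1/32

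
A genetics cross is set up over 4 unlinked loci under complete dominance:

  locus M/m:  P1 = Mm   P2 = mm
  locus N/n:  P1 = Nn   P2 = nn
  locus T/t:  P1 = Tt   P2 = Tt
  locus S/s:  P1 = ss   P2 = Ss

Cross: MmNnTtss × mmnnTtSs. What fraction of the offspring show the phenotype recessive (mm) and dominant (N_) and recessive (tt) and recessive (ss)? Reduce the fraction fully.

MmNnTtss gametes: MNTs×2, MNts×2, MnTs×2, Mnts×2, mNTs×2, mNts×2, mnTs×2, mnts×2
mmnnTtSs gametes: mnTS×4, mnTs×4, mntS×4, mnts×4
MmNnTtss×mmnnTtSs grid (16·16=256): MmNnTTSs=8 MmNnTTss=8 MmNnTtSs=16 MmNnTtss=16 MmNnttSs=8 MmNnttss=8 MmnnTTSs=8 MmnnTTss=8 MmnnTtSs=16 MmnnTtss=16 MmnnttSs=8 Mmnnttss=8 mmNnTTSs=8 mmNnTTss=8 mmNnTtSs=16 mmNnTtss=16 mmNnttSs=8 mmNnttss=8 mmnnTTSs=8 mmnnTTss=8 mmnnTtSs=16 mmnnTtss=16 mmnnttSs=8 mmnnttss=8
mm N_ tt ss hits 8/256; gcd=8; 8÷8/256÷8 = 1/32

P(mm N_ tt ss) = 1/32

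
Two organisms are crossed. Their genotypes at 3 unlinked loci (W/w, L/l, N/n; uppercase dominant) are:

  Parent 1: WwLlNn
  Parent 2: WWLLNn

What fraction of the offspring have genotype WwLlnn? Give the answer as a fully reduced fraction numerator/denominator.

WwLlNn gametes: WLN×1, WLn×1, WlN×1, Wln×1, wLN×1, wLn×1, wlN×1, wln×1
WWLLNn gametes: WLN×4, WLn×4
WwLlNn×WWLLNn grid (8·8=64): WWLLNN=4 WWLLNn=8 WWLLnn=4 WWLlNN=4 WWLlNn=8 WWLlnn=4 WwLLNN=4 WwLLNn=8 WwLLnn=4 WwLlNN=4 WwLlNn=8 WwLlnn=4
WwLlnn hits 4/64; gcd=4; 4÷4/64÷4 = 1/16

P(WwLlnn) = 1/16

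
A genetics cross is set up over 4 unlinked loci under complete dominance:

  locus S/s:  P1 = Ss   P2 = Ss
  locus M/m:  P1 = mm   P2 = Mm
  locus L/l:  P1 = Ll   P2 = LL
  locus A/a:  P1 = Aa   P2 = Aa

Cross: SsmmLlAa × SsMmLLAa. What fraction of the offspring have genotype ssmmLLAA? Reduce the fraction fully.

SsmmLlAa gametes: SmLA×2, SmLa×2, SmlA×2, Smla×2, smLA×2, smLa×2, smlA×2, smla×2
SsMmLLAa gametes: SMLA×2, SMLa×2, SmLA×2, SmLa×2, sMLA×2, sMLa×2, smLA×2, smLa×2
SsmmLlAa×SsMmLLAa grid (16·16=256): SSMmLLAA=4 SSMmLLAa=8 SSMmLLaa=4 SSMmLlAA=4 SSMmLlAa=8 SSMmLlaa=4 SSmmLLAA=4 SSmmLLAa=8 SSmmLLaa=4 SSmmLlAA=4 SSmmLlAa=8 SSmmLlaa=4 SsMmLLAA=8 SsMmLLAa=16 SsMmLLaa=8 SsMmLlAA=8 SsMmLlAa=16 SsMmLlaa=8 SsmmLLAA=8 SsmmLLAa=16 SsmmLLaa=8 SsmmLlAA=8 SsmmLlAa=16 SsmmLlaa=8 ssMmLLAA=4 ssMmLLAa=8 ssMmLLaa=4 ssMmLlAA=4 ssMmLlAa=8 ssMmLlaa=4 ssmmLLAA=4 ssmmLLAa=8 ssmmLLaa=4 ssmmLlAA=4 ssmmLlAa=8 ssmmLlaa=4
ssmmLLAA hits 4/256; gcd=4; 4÷4/256÷4 = 1/64

P(ssmmLLAA) = 1/64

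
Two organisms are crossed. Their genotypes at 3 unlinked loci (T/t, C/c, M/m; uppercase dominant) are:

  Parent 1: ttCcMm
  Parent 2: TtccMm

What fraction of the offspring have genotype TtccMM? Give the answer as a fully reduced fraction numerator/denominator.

P(TtccMM) = 1/16

ttCcMm gametes: tCM×2, tCm×2, tcM×2, tcm×2
TtccMm gametes: TcM×2, Tcm×2, tcM×2, tcm×2
ttCcMm×TtccMm grid (8·8=64): TtCcMM=4 TtCcMm=8 TtCcmm=4 TtccMM=4 TtccMm=8 Ttccmm=4 ttCcMM=4 ttCcMm=8 ttCcmm=4 ttccMM=4 ttccMm=8 ttccmm=4
TtccMM hits 4/64; gcd=4; 4÷4/64÷4 = 1/16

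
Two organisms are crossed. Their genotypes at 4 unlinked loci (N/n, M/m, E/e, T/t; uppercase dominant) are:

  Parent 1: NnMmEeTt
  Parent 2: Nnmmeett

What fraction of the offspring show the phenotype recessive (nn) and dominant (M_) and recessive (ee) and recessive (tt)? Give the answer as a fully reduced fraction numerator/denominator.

P(nn M_ ee tt) = 1/32

NnMmEeTt gametes: NMET×1, NMEt×1, NMeT×1, NMet×1, NmET×1, NmEt×1, NmeT×1, Nmet×1, nMET×1, nMEt×1, nMeT×1, nMet×1, nmET×1, nmEt×1, nmeT×1, nmet×1
Nnmmeett gametes: Nmet×8, nmet×8
NnMmEeTt×Nnmmeett grid (16·16=256): NNMmEeTt=8 NNMmEett=8 NNMmeeTt=8 NNMmeett=8 NNmmEeTt=8 NNmmEett=8 NNmmeeTt=8 NNmmeett=8 NnMmEeTt=16 NnMmEett=16 NnMmeeTt=16 NnMmeett=16 NnmmEeTt=16 NnmmEett=16 NnmmeeTt=16 Nnmmeett=16 nnMmEeTt=8 nnMmEett=8 nnMmeeTt=8 nnMmeett=8 nnmmEeTt=8 nnmmEett=8 nnmmeeTt=8 nnmmeett=8
nn M_ ee tt hits 8/256; gcd=8; 8÷8/256÷8 = 1/32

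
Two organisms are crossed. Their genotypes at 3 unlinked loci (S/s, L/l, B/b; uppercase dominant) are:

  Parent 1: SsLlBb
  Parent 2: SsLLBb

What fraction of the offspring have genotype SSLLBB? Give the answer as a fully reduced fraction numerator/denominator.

SsLlBb gametes: SLB×1, SLb×1, SlB×1, Slb×1, sLB×1, sLb×1, slB×1, slb×1
SsLLBb gametes: SLB×2, SLb×2, sLB×2, sLb×2
SsLlBb×SsLLBb grid (8·8=64): SSLLBB=2 SSLLBb=4 SSLLbb=2 SSLlBB=2 SSLlBb=4 SSLlbb=2 SsLLBB=4 SsLLBb=8 SsLLbb=4 SsLlBB=4 SsLlBb=8 SsLlbb=4 ssLLBB=2 ssLLBb=4 ssLLbb=2 ssLlBB=2 ssLlBb=4 ssLlbb=2
SSLLBB hits 2/64; gcd=2; 2÷2/64÷2 = 1/32

P(SSLLBB) = 1/32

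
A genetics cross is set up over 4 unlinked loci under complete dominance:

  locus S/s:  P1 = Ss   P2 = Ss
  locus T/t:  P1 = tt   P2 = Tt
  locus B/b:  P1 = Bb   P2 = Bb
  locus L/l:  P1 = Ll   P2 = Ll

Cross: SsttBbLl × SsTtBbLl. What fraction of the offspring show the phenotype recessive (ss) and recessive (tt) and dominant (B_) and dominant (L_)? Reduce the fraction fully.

P(ss tt B_ L_) = 9/128

SsttBbLl gametes: StBL×2, StBl×2, StbL×2, Stbl×2, stBL×2, stBl×2, stbL×2, stbl×2
SsTtBbLl gametes: STBL×1, STBl×1, STbL×1, STbl×1, StBL×1, StBl×1, StbL×1, Stbl×1, sTBL×1, sTBl×1, sTbL×1, sTbl×1, stBL×1, stBl×1, stbL×1, stbl×1
SsttBbLl×SsTtBbLl grid (16·16=256): SSTtBBLL=2 SSTtBBLl=4 SSTtBBll=2 SSTtBbLL=4 SSTtBbLl=8 SSTtBbll=4 SSTtbbLL=2 SSTtbbLl=4 SSTtbbll=2 SSttBBLL=2 SSttBBLl=4 SSttBBll=2 SSttBbLL=4 SSttBbLl=8 SSttBbll=4 SSttbbLL=2 SSttbbLl=4 SSttbbll=2 SsTtBBLL=4 SsTtBBLl=8 SsTtBBll=4 SsTtBbLL=8 SsTtBbLl=16 SsTtBbll=8 SsTtbbLL=4 SsTtbbLl=8 SsTtbbll=4 SsttBBLL=4 SsttBBLl=8 SsttBBll=4 SsttBbLL=8 SsttBbLl=16 SsttBbll=8 SsttbbLL=4 SsttbbLl=8 Ssttbbll=4 ssTtBBLL=2 ssTtBBLl=4 ssTtBBll=2 ssTtBbLL=4 ssTtBbLl=8 ssTtBbll=4 ssTtbbLL=2 ssTtbbLl=4 ssTtbbll=2 ssttBBLL=2 ssttBBLl=4 ssttBBll=2 ssttBbLL=4 ssttBbLl=8 ssttBbll=4 ssttbbLL=2 ssttbbLl=4 ssttbbll=2
ss tt B_ L_ hits 18/256; gcd=2; 18÷2/256÷2 = 9/128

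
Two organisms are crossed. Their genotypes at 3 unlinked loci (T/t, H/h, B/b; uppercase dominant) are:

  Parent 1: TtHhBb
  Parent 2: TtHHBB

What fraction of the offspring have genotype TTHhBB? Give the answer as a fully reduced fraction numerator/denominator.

P(TTHhBB) = 1/16

TtHhBb gametes: THB×1, THb×1, ThB×1, Thb×1, tHB×1, tHb×1, thB×1, thb×1
TtHHBB gametes: THB×4, tHB×4
TtHhBb×TtHHBB grid (8·8=64): TTHHBB=4 TTHHBb=4 TTHhBB=4 TTHhBb=4 TtHHBB=8 TtHHBb=8 TtHhBB=8 TtHhBb=8 ttHHBB=4 ttHHBb=4 ttHhBB=4 ttHhBb=4
TTHhBB hits 4/64; gcd=4; 4÷4/64÷4 = 1/16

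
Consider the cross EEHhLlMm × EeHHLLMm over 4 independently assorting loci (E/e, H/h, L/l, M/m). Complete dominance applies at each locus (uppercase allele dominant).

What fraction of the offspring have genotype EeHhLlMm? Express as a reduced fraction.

EEHhLlMm gametes: EHLM×2, EHLm×2, EHlM×2, EHlm×2, EhLM×2, EhLm×2, EhlM×2, Ehlm×2
EeHHLLMm gametes: EHLM×4, EHLm×4, eHLM×4, eHLm×4
EEHhLlMm×EeHHLLMm grid (16·16=256): EEHHLLMM=8 EEHHLLMm=16 EEHHLLmm=8 EEHHLlMM=8 EEHHLlMm=16 EEHHLlmm=8 EEHhLLMM=8 EEHhLLMm=16 EEHhLLmm=8 EEHhLlMM=8 EEHhLlMm=16 EEHhLlmm=8 EeHHLLMM=8 EeHHLLMm=16 EeHHLLmm=8 EeHHLlMM=8 EeHHLlMm=16 EeHHLlmm=8 EeHhLLMM=8 EeHhLLMm=16 EeHhLLmm=8 EeHhLlMM=8 EeHhLlMm=16 EeHhLlmm=8
EeHhLlMm hits 16/256; gcd=16; 16÷16/256÷16 = 1/16

P(EeHhLlMm) = 1/16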